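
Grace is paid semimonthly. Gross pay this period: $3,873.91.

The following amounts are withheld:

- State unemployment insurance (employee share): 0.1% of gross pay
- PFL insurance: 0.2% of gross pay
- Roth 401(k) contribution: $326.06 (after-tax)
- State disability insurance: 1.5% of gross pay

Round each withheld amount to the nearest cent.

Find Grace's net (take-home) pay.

$3,478.12

State disability insurance: $3,873.91 × 0.015 = $58.11
PFL insurance: $3,873.91 × 0.002 = $7.75
State unemployment insurance (employee share): $3,873.91 × 0.001 = $3.87
Roth 401(k) contribution: $326.06
Total deductions = $58.11 + $7.75 + $3.87 + $326.06 = $395.79
Net pay = $3,873.91 − $395.79 = $3,478.12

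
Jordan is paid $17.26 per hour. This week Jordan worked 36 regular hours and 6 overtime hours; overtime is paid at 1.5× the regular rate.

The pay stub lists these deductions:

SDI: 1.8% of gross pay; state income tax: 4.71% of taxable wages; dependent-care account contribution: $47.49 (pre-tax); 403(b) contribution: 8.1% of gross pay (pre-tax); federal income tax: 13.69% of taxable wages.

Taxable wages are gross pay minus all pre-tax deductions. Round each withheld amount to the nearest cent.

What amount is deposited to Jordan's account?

Regular pay: 36 × $17.26 = $621.36
Overtime pay: 6 × $17.26 × 1.5 = $155.34
Gross pay = $621.36 + $155.34 = $776.70
Dependent-care account contribution: $47.49
403(b) contribution: $776.70 × 0.081 = $62.91
Pre-tax total = $47.49 + $62.91 = $110.40
Taxable wages = $776.70 − $110.40 = $666.30
State income tax: $666.30 × 0.0471 = $31.38
Federal income tax: $666.30 × 0.1369 = $91.22
SDI: $776.70 × 0.018 = $13.98
Total deductions = $47.49 + $62.91 + $31.38 + $91.22 + $13.98 = $246.98
Net pay = $776.70 − $246.98 = $529.72

$529.72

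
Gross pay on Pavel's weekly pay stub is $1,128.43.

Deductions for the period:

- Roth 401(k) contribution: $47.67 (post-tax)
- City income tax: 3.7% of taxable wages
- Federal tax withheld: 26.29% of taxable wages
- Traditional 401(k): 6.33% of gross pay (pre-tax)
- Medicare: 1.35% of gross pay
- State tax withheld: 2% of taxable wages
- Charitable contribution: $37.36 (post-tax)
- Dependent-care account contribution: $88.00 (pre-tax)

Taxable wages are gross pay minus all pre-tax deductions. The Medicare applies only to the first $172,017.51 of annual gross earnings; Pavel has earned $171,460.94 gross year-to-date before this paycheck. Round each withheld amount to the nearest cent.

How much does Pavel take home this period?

Traditional 401(k): $1,128.43 × 0.0633 = $71.43
Dependent-care account contribution: $88.00
Pre-tax total = $71.43 + $88.00 = $159.43
Taxable wages = $1,128.43 − $159.43 = $969.00
City income tax: $969.00 × 0.037 = $35.85
Federal tax withheld: $969.00 × 0.2629 = $254.75
State tax withheld: $969.00 × 0.02 = $19.38
Medicare: only $172,017.51 − $171,460.94 = $556.57 of this check is subject → $556.57 × 0.0135 = $7.51
Charitable contribution: $37.36
Roth 401(k) contribution: $47.67
Total deductions = $71.43 + $88.00 + $35.85 + $254.75 + $19.38 + $7.51 + $37.36 + $47.67 = $561.95
Net pay = $1,128.43 − $561.95 = $566.48

$566.48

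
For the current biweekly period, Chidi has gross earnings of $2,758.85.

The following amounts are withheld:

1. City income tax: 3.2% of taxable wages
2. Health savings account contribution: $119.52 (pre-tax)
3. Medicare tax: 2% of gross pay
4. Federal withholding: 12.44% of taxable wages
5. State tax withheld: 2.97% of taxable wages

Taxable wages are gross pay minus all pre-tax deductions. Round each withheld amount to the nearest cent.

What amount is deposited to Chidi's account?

$2,092.97

Health savings account contribution: $119.52
Taxable wages = $2,758.85 − $119.52 = $2,639.33
City income tax: $2,639.33 × 0.032 = $84.46
State tax withheld: $2,639.33 × 0.0297 = $78.39
Federal withholding: $2,639.33 × 0.1244 = $328.33
Medicare tax: $2,758.85 × 0.02 = $55.18
Total deductions = $119.52 + $84.46 + $78.39 + $328.33 + $55.18 = $665.88
Net pay = $2,758.85 − $665.88 = $2,092.97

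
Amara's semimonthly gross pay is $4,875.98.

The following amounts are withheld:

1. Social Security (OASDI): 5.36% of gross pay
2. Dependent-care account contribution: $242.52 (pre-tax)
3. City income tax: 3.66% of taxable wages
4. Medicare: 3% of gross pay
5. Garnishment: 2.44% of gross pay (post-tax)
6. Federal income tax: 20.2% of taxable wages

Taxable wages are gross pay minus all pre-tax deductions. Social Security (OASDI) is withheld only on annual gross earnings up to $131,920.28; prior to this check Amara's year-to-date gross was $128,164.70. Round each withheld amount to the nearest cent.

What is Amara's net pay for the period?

Dependent-care account contribution: $242.52
Taxable wages = $4,875.98 − $242.52 = $4,633.46
Federal income tax: $4,633.46 × 0.202 = $935.96
City income tax: $4,633.46 × 0.0366 = $169.58
Medicare: $4,875.98 × 0.03 = $146.28
Social Security (OASDI): only $131,920.28 − $128,164.70 = $3,755.58 of this check is subject → $3,755.58 × 0.0536 = $201.30
Garnishment: $4,875.98 × 0.0244 = $118.97
Total deductions = $242.52 + $935.96 + $169.58 + $146.28 + $201.30 + $118.97 = $1,814.61
Net pay = $4,875.98 − $1,814.61 = $3,061.37

$3,061.37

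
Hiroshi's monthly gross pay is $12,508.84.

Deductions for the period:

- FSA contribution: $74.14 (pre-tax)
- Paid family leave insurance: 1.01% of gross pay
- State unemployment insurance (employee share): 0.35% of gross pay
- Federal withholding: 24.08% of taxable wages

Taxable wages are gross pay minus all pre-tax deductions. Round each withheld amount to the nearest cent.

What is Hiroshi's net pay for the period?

FSA contribution: $74.14
Taxable wages = $12,508.84 − $74.14 = $12,434.70
Federal withholding: $12,434.70 × 0.2408 = $2,994.28
Paid family leave insurance: $12,508.84 × 0.0101 = $126.34
State unemployment insurance (employee share): $12,508.84 × 0.0035 = $43.78
Total deductions = $74.14 + $2,994.28 + $126.34 + $43.78 = $3,238.54
Net pay = $12,508.84 − $3,238.54 = $9,270.30

$9,270.30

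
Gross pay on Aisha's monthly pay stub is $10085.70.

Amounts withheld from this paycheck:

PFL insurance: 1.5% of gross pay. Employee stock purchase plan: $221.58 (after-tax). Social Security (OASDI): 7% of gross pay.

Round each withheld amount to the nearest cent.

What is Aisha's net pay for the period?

PFL insurance: $10085.70 × 0.015 = $151.29
Social Security (OASDI): $10085.70 × 0.07 = $706.00
Employee stock purchase plan: $221.58
Total deductions = $151.29 + $706.00 + $221.58 = $1078.87
Net pay = $10085.70 − $1078.87 = $9006.83

$9006.83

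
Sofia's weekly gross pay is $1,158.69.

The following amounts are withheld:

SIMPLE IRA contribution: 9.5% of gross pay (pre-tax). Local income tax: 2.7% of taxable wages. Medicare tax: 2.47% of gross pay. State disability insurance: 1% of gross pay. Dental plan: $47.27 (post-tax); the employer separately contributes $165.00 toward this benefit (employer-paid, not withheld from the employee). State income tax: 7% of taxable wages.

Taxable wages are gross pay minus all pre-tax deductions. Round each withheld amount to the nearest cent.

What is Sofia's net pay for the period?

$859.42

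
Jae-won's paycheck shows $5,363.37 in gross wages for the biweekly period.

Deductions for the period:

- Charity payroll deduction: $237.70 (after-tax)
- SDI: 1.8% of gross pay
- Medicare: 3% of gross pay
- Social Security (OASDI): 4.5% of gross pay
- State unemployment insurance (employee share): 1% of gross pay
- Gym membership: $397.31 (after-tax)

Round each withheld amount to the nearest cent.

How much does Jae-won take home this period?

$4,175.94

State unemployment insurance (employee share): $5,363.37 × 0.01 = $53.63
Social Security (OASDI): $5,363.37 × 0.045 = $241.35
SDI: $5,363.37 × 0.018 = $96.54
Medicare: $5,363.37 × 0.03 = $160.90
Charity payroll deduction: $237.70
Gym membership: $397.31
Total deductions = $53.63 + $241.35 + $96.54 + $160.90 + $237.70 + $397.31 = $1,187.43
Net pay = $5,363.37 − $1,187.43 = $4,175.94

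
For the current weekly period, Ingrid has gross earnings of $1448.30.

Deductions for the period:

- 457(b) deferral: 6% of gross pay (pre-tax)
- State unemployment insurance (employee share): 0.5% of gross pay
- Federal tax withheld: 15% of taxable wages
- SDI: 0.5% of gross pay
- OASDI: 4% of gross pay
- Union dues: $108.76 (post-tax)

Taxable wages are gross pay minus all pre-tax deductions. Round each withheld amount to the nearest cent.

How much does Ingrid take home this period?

$976.02

457(b) deferral: $1448.30 × 0.06 = $86.90
Taxable wages = $1448.30 − $86.90 = $1361.40
Federal tax withheld: $1361.40 × 0.15 = $204.21
SDI: $1448.30 × 0.005 = $7.24
OASDI: $1448.30 × 0.04 = $57.93
State unemployment insurance (employee share): $1448.30 × 0.005 = $7.24
Union dues: $108.76
Total deductions = $86.90 + $204.21 + $7.24 + $57.93 + $7.24 + $108.76 = $472.28
Net pay = $1448.30 − $472.28 = $976.02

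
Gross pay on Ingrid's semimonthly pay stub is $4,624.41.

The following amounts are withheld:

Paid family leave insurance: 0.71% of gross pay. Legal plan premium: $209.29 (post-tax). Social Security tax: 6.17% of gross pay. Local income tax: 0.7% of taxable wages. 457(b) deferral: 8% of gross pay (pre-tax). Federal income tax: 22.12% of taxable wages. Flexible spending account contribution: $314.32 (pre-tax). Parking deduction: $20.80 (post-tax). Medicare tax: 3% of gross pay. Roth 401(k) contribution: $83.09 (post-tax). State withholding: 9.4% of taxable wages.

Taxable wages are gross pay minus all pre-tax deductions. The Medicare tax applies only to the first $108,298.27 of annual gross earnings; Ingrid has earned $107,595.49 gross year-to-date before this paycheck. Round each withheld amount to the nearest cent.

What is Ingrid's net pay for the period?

$2,018.21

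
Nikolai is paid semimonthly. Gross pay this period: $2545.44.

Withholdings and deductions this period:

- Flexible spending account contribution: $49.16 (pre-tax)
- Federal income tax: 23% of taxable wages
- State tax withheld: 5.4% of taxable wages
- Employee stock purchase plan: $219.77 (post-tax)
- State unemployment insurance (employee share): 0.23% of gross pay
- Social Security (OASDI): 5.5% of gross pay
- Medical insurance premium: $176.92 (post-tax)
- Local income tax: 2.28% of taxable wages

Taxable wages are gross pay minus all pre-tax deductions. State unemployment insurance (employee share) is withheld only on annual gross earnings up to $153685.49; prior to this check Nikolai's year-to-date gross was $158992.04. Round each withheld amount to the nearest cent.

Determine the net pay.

Flexible spending account contribution: $49.16
Taxable wages = $2545.44 − $49.16 = $2496.28
State tax withheld: $2496.28 × 0.054 = $134.80
Federal income tax: $2496.28 × 0.23 = $574.14
Local income tax: $2496.28 × 0.0228 = $56.92
State unemployment insurance (employee share): annual cap $153685.49 already reached (YTD $158992.04), so $0.00
Social Security (OASDI): $2545.44 × 0.055 = $140.00
Employee stock purchase plan: $219.77
Medical insurance premium: $176.92
Total deductions = $49.16 + $134.80 + $574.14 + $56.92 + $0.00 + $140.00 + $219.77 + $176.92 = $1351.71
Net pay = $2545.44 − $1351.71 = $1193.73

$1193.73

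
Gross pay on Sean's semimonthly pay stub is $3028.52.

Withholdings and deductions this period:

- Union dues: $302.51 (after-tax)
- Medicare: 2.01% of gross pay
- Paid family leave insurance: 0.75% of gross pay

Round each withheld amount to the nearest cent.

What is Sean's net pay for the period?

$2642.43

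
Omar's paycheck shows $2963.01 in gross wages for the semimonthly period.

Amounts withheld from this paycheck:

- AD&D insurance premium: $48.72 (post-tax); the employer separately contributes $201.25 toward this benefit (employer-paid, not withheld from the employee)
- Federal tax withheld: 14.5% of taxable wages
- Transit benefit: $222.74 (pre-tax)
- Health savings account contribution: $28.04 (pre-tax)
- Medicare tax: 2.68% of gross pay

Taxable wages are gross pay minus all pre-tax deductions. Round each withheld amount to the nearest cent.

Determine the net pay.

$2190.83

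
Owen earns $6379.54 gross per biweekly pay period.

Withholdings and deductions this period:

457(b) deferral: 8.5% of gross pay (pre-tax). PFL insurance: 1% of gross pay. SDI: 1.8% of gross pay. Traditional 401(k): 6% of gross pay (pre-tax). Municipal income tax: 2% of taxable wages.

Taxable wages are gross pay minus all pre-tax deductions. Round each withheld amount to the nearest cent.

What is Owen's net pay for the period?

$5166.79

Traditional 401(k): $6379.54 × 0.06 = $382.77
457(b) deferral: $6379.54 × 0.085 = $542.26
Pre-tax total = $382.77 + $542.26 = $925.03
Taxable wages = $6379.54 − $925.03 = $5454.51
Municipal income tax: $5454.51 × 0.02 = $109.09
PFL insurance: $6379.54 × 0.01 = $63.80
SDI: $6379.54 × 0.018 = $114.83
Total deductions = $382.77 + $542.26 + $109.09 + $63.80 + $114.83 = $1212.75
Net pay = $6379.54 − $1212.75 = $5166.79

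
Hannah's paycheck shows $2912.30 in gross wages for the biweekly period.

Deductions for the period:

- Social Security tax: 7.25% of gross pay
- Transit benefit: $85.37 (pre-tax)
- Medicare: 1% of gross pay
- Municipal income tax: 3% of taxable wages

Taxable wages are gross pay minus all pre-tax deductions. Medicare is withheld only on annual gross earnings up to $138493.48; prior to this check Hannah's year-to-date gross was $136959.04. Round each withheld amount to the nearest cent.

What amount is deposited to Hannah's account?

$2515.64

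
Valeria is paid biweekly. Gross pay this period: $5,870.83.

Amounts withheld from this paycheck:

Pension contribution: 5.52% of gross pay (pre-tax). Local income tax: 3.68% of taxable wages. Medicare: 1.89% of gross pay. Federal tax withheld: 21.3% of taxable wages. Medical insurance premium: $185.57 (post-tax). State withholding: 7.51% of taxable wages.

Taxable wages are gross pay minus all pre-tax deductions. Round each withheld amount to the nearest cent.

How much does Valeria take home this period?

Pension contribution: $5,870.83 × 0.0552 = $324.07
Taxable wages = $5,870.83 − $324.07 = $5,546.76
State withholding: $5,546.76 × 0.0751 = $416.56
Local income tax: $5,546.76 × 0.0368 = $204.12
Federal tax withheld: $5,546.76 × 0.213 = $1,181.46
Medicare: $5,870.83 × 0.0189 = $110.96
Medical insurance premium: $185.57
Total deductions = $324.07 + $416.56 + $204.12 + $1,181.46 + $110.96 + $185.57 = $2,422.74
Net pay = $5,870.83 − $2,422.74 = $3,448.09

$3,448.09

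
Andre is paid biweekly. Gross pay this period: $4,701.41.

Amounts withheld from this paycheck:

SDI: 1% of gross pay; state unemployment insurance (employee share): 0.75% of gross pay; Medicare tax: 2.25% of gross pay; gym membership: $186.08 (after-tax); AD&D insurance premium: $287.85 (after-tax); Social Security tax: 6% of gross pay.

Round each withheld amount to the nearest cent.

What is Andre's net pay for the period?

$3,757.35

Social Security tax: $4,701.41 × 0.06 = $282.08
SDI: $4,701.41 × 0.01 = $47.01
Medicare tax: $4,701.41 × 0.0225 = $105.78
State unemployment insurance (employee share): $4,701.41 × 0.0075 = $35.26
AD&D insurance premium: $287.85
Gym membership: $186.08
Total deductions = $282.08 + $47.01 + $105.78 + $35.26 + $287.85 + $186.08 = $944.06
Net pay = $4,701.41 − $944.06 = $3,757.35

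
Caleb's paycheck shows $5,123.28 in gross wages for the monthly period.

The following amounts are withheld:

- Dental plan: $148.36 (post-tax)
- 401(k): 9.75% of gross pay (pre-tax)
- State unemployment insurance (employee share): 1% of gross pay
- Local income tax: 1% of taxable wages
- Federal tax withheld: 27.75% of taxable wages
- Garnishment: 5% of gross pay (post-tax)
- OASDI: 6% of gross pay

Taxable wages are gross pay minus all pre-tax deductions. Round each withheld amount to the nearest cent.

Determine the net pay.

401(k): $5,123.28 × 0.0975 = $499.52
Taxable wages = $5,123.28 − $499.52 = $4,623.76
Federal tax withheld: $4,623.76 × 0.2775 = $1,283.09
Local income tax: $4,623.76 × 0.01 = $46.24
State unemployment insurance (employee share): $5,123.28 × 0.01 = $51.23
OASDI: $5,123.28 × 0.06 = $307.40
Garnishment: $5,123.28 × 0.05 = $256.16
Dental plan: $148.36
Total deductions = $499.52 + $1,283.09 + $46.24 + $51.23 + $307.40 + $256.16 + $148.36 = $2,592.00
Net pay = $5,123.28 − $2,592.00 = $2,531.28

$2,531.28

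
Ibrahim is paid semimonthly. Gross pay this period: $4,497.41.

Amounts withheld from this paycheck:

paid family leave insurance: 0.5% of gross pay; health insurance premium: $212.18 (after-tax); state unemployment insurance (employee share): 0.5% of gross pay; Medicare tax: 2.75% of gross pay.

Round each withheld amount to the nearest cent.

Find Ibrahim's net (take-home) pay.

State unemployment insurance (employee share): $4,497.41 × 0.005 = $22.49
Medicare tax: $4,497.41 × 0.0275 = $123.68
Paid family leave insurance: $4,497.41 × 0.005 = $22.49
Health insurance premium: $212.18
Total deductions = $22.49 + $123.68 + $22.49 + $212.18 = $380.84
Net pay = $4,497.41 − $380.84 = $4,116.57

$4,116.57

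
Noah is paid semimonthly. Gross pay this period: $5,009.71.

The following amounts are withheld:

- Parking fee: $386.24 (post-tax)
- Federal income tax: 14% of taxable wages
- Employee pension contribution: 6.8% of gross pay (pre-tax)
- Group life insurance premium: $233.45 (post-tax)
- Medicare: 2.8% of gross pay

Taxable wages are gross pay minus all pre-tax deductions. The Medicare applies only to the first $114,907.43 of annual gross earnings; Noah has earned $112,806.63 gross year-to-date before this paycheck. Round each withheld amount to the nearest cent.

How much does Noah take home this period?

Employee pension contribution: $5,009.71 × 0.068 = $340.66
Taxable wages = $5,009.71 − $340.66 = $4,669.05
Federal income tax: $4,669.05 × 0.14 = $653.67
Medicare: only $114,907.43 − $112,806.63 = $2,100.80 of this check is subject → $2,100.80 × 0.028 = $58.82
Parking fee: $386.24
Group life insurance premium: $233.45
Total deductions = $340.66 + $653.67 + $58.82 + $386.24 + $233.45 = $1,672.84
Net pay = $5,009.71 − $1,672.84 = $3,336.87

$3,336.87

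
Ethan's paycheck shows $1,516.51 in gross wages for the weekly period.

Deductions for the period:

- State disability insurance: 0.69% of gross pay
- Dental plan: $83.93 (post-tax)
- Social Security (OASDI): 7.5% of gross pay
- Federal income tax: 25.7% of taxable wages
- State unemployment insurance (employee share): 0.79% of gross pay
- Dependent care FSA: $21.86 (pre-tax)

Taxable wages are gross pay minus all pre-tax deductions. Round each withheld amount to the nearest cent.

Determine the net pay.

Dependent care FSA: $21.86
Taxable wages = $1,516.51 − $21.86 = $1,494.65
Federal income tax: $1,494.65 × 0.257 = $384.13
State disability insurance: $1,516.51 × 0.0069 = $10.46
Social Security (OASDI): $1,516.51 × 0.075 = $113.74
State unemployment insurance (employee share): $1,516.51 × 0.0079 = $11.98
Dental plan: $83.93
Total deductions = $21.86 + $384.13 + $10.46 + $113.74 + $11.98 + $83.93 = $626.10
Net pay = $1,516.51 − $626.10 = $890.41

$890.41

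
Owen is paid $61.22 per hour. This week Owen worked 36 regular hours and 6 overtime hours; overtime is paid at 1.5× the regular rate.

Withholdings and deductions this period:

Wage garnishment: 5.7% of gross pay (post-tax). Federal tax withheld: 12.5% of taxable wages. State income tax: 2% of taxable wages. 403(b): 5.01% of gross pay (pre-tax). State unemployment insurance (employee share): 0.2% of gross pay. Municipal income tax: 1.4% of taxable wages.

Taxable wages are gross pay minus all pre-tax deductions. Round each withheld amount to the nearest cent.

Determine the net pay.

$2,038.25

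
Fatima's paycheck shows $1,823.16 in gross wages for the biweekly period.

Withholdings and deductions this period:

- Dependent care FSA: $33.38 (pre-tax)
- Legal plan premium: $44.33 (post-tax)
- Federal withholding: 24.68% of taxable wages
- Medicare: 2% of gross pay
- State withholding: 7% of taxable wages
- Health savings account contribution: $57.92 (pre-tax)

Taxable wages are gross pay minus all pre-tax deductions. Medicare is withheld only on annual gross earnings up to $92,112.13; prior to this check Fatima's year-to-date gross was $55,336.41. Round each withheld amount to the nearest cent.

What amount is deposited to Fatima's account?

Dependent care FSA: $33.38
Health savings account contribution: $57.92
Pre-tax total = $33.38 + $57.92 = $91.30
Taxable wages = $1,823.16 − $91.30 = $1,731.86
State withholding: $1,731.86 × 0.07 = $121.23
Federal withholding: $1,731.86 × 0.2468 = $427.42
Medicare: cap not yet reached, full $1,823.16 is subject → $1,823.16 × 0.02 = $36.46
Legal plan premium: $44.33
Total deductions = $33.38 + $57.92 + $121.23 + $427.42 + $36.46 + $44.33 = $720.74
Net pay = $1,823.16 − $720.74 = $1,102.42

$1,102.42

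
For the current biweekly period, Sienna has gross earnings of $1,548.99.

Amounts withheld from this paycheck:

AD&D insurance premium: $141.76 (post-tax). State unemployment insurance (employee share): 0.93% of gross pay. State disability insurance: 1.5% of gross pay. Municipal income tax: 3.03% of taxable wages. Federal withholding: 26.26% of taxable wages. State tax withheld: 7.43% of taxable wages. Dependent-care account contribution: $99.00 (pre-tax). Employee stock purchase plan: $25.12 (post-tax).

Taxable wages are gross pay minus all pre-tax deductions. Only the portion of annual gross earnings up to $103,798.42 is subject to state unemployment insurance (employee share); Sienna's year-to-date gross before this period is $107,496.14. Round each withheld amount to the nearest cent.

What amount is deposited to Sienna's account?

Dependent-care account contribution: $99.00
Taxable wages = $1,548.99 − $99.00 = $1,449.99
Municipal income tax: $1,449.99 × 0.0303 = $43.93
State tax withheld: $1,449.99 × 0.0743 = $107.73
Federal withholding: $1,449.99 × 0.2626 = $380.77
State disability insurance: $1,548.99 × 0.015 = $23.23
State unemployment insurance (employee share): annual cap $103,798.42 already reached (YTD $107,496.14), so $0.00
Employee stock purchase plan: $25.12
AD&D insurance premium: $141.76
Total deductions = $99.00 + $43.93 + $107.73 + $380.77 + $23.23 + $0.00 + $25.12 + $141.76 = $821.54
Net pay = $1,548.99 − $821.54 = $727.45

$727.45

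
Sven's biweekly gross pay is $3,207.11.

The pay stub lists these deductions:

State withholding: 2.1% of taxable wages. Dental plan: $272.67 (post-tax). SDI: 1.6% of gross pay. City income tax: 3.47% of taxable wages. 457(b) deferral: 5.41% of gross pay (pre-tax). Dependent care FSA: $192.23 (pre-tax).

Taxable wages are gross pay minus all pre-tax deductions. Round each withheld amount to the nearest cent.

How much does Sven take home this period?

Dependent care FSA: $192.23
457(b) deferral: $3,207.11 × 0.0541 = $173.50
Pre-tax total = $192.23 + $173.50 = $365.73
Taxable wages = $3,207.11 − $365.73 = $2,841.38
State withholding: $2,841.38 × 0.021 = $59.67
City income tax: $2,841.38 × 0.0347 = $98.60
SDI: $3,207.11 × 0.016 = $51.31
Dental plan: $272.67
Total deductions = $192.23 + $173.50 + $59.67 + $98.60 + $51.31 + $272.67 = $847.98
Net pay = $3,207.11 − $847.98 = $2,359.13

$2,359.13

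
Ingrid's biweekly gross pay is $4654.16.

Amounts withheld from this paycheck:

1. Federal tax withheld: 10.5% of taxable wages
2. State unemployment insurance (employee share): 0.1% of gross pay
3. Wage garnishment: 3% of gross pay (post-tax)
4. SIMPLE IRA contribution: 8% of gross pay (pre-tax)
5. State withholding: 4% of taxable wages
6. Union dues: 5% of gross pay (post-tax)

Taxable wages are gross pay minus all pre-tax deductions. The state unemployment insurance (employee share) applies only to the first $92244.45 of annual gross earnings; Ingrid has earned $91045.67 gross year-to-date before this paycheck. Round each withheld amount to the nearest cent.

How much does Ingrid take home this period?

$3287.44

SIMPLE IRA contribution: $4654.16 × 0.08 = $372.33
Taxable wages = $4654.16 − $372.33 = $4281.83
State withholding: $4281.83 × 0.04 = $171.27
Federal tax withheld: $4281.83 × 0.105 = $449.59
State unemployment insurance (employee share): only $92244.45 − $91045.67 = $1198.78 of this check is subject → $1198.78 × 0.001 = $1.20
Union dues: $4654.16 × 0.05 = $232.71
Wage garnishment: $4654.16 × 0.03 = $139.62
Total deductions = $372.33 + $171.27 + $449.59 + $1.20 + $232.71 + $139.62 = $1366.72
Net pay = $4654.16 − $1366.72 = $3287.44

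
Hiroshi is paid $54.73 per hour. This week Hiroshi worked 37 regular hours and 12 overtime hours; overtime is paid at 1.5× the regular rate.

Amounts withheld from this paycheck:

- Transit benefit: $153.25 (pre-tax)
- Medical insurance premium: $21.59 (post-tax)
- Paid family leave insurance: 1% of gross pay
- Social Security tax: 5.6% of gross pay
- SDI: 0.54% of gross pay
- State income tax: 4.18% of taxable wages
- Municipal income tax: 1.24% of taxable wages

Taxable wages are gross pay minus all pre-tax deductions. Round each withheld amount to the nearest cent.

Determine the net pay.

$2,465.54

Regular pay: 37 × $54.73 = $2,025.01
Overtime pay: 12 × $54.73 × 1.5 = $985.14
Gross pay = $2,025.01 + $985.14 = $3,010.15
Transit benefit: $153.25
Taxable wages = $3,010.15 − $153.25 = $2,856.90
Municipal income tax: $2,856.90 × 0.0124 = $35.43
State income tax: $2,856.90 × 0.0418 = $119.42
Social Security tax: $3,010.15 × 0.056 = $168.57
SDI: $3,010.15 × 0.0054 = $16.25
Paid family leave insurance: $3,010.15 × 0.01 = $30.10
Medical insurance premium: $21.59
Total deductions = $153.25 + $35.43 + $119.42 + $168.57 + $16.25 + $30.10 + $21.59 = $544.61
Net pay = $3,010.15 − $544.61 = $2,465.54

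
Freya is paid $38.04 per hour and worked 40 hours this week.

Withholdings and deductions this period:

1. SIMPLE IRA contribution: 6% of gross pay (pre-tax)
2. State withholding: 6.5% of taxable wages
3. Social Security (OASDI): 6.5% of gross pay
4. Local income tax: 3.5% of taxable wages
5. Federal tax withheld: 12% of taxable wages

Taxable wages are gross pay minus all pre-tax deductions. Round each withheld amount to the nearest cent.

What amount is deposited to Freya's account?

$1,016.73

Gross pay: 40 × $38.04 = $1,521.60
SIMPLE IRA contribution: $1,521.60 × 0.06 = $91.30
Taxable wages = $1,521.60 − $91.30 = $1,430.30
State withholding: $1,430.30 × 0.065 = $92.97
Local income tax: $1,430.30 × 0.035 = $50.06
Federal tax withheld: $1,430.30 × 0.12 = $171.64
Social Security (OASDI): $1,521.60 × 0.065 = $98.90
Total deductions = $91.30 + $92.97 + $50.06 + $171.64 + $98.90 = $504.87
Net pay = $1,521.60 − $504.87 = $1,016.73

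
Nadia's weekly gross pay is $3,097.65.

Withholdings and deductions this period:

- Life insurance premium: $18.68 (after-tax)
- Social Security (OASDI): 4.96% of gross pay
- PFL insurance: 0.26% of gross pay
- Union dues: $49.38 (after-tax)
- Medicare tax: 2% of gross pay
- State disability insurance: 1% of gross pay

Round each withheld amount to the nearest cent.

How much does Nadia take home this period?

State disability insurance: $3,097.65 × 0.01 = $30.98
Medicare tax: $3,097.65 × 0.02 = $61.95
PFL insurance: $3,097.65 × 0.0026 = $8.05
Social Security (OASDI): $3,097.65 × 0.0496 = $153.64
Union dues: $49.38
Life insurance premium: $18.68
Total deductions = $30.98 + $61.95 + $8.05 + $153.64 + $49.38 + $18.68 = $322.68
Net pay = $3,097.65 − $322.68 = $2,774.97

$2,774.97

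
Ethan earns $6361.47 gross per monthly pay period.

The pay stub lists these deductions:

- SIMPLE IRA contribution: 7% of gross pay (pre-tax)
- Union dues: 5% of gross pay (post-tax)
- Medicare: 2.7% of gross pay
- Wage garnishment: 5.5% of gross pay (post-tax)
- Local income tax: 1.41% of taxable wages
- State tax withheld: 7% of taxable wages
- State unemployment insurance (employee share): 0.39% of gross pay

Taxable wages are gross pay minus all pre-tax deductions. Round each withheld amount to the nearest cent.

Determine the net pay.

SIMPLE IRA contribution: $6361.47 × 0.07 = $445.30
Taxable wages = $6361.47 − $445.30 = $5916.17
State tax withheld: $5916.17 × 0.07 = $414.13
Local income tax: $5916.17 × 0.0141 = $83.42
Medicare: $6361.47 × 0.027 = $171.76
State unemployment insurance (employee share): $6361.47 × 0.0039 = $24.81
Union dues: $6361.47 × 0.05 = $318.07
Wage garnishment: $6361.47 × 0.055 = $349.88
Total deductions = $445.30 + $414.13 + $83.42 + $171.76 + $24.81 + $318.07 + $349.88 = $1807.37
Net pay = $6361.47 − $1807.37 = $4554.10

$4554.10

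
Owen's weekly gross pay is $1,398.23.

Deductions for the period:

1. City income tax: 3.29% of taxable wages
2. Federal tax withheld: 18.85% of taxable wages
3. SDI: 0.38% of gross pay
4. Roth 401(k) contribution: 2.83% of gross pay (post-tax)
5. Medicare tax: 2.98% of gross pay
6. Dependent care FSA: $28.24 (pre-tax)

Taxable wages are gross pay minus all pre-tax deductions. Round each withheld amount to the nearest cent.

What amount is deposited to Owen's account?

Dependent care FSA: $28.24
Taxable wages = $1,398.23 − $28.24 = $1,369.99
Federal tax withheld: $1,369.99 × 0.1885 = $258.24
City income tax: $1,369.99 × 0.0329 = $45.07
SDI: $1,398.23 × 0.0038 = $5.31
Medicare tax: $1,398.23 × 0.0298 = $41.67
Roth 401(k) contribution: $1,398.23 × 0.0283 = $39.57
Total deductions = $28.24 + $258.24 + $45.07 + $5.31 + $41.67 + $39.57 = $418.10
Net pay = $1,398.23 − $418.10 = $980.13

$980.13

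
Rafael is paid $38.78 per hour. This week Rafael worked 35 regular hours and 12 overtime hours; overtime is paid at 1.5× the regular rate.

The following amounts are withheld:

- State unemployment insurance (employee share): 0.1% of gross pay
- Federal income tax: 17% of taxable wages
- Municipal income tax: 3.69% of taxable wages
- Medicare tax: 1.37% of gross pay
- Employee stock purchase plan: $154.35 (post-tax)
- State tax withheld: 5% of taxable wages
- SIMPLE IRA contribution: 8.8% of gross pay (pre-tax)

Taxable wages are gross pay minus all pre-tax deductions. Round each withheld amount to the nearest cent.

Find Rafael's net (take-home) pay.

$1,208.35

Regular pay: 35 × $38.78 = $1,357.30
Overtime pay: 12 × $38.78 × 1.5 = $698.04
Gross pay = $1,357.30 + $698.04 = $2,055.34
SIMPLE IRA contribution: $2,055.34 × 0.088 = $180.87
Taxable wages = $2,055.34 − $180.87 = $1,874.47
Federal income tax: $1,874.47 × 0.17 = $318.66
Municipal income tax: $1,874.47 × 0.0369 = $69.17
State tax withheld: $1,874.47 × 0.05 = $93.72
State unemployment insurance (employee share): $2,055.34 × 0.001 = $2.06
Medicare tax: $2,055.34 × 0.0137 = $28.16
Employee stock purchase plan: $154.35
Total deductions = $180.87 + $318.66 + $69.17 + $93.72 + $2.06 + $28.16 + $154.35 = $846.99
Net pay = $2,055.34 − $846.99 = $1,208.35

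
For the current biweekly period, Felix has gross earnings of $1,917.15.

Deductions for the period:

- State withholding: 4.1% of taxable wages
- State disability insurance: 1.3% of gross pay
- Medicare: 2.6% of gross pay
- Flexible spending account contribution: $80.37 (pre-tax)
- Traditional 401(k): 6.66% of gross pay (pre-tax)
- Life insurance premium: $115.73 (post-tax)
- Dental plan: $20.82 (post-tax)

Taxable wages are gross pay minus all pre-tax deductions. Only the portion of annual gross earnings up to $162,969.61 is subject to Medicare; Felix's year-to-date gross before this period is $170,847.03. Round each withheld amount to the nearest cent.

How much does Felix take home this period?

Flexible spending account contribution: $80.37
Traditional 401(k): $1,917.15 × 0.0666 = $127.68
Pre-tax total = $80.37 + $127.68 = $208.05
Taxable wages = $1,917.15 − $208.05 = $1,709.10
State withholding: $1,709.10 × 0.041 = $70.07
Medicare: annual cap $162,969.61 already reached (YTD $170,847.03), so $0.00
State disability insurance: $1,917.15 × 0.013 = $24.92
Dental plan: $20.82
Life insurance premium: $115.73
Total deductions = $80.37 + $127.68 + $70.07 + $0.00 + $24.92 + $20.82 + $115.73 = $439.59
Net pay = $1,917.15 − $439.59 = $1,477.56

$1,477.56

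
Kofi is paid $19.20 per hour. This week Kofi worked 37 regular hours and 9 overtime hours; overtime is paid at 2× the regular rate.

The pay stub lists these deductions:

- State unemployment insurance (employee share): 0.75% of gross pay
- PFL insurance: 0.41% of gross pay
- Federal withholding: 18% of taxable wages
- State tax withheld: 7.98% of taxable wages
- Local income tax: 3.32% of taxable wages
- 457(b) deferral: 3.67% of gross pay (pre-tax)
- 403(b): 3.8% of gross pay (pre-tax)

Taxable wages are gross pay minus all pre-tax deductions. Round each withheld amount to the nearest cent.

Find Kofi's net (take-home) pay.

$678.57

Regular pay: 37 × $19.20 = $710.40
Overtime pay: 9 × $19.20 × 2 = $345.60
Gross pay = $710.40 + $345.60 = $1,056.00
457(b) deferral: $1,056.00 × 0.0367 = $38.76
403(b): $1,056.00 × 0.038 = $40.13
Pre-tax total = $38.76 + $40.13 = $78.89
Taxable wages = $1,056.00 − $78.89 = $977.11
Local income tax: $977.11 × 0.0332 = $32.44
Federal withholding: $977.11 × 0.18 = $175.88
State tax withheld: $977.11 × 0.0798 = $77.97
State unemployment insurance (employee share): $1,056.00 × 0.0075 = $7.92
PFL insurance: $1,056.00 × 0.0041 = $4.33
Total deductions = $38.76 + $40.13 + $32.44 + $175.88 + $77.97 + $7.92 + $4.33 = $377.43
Net pay = $1,056.00 − $377.43 = $678.57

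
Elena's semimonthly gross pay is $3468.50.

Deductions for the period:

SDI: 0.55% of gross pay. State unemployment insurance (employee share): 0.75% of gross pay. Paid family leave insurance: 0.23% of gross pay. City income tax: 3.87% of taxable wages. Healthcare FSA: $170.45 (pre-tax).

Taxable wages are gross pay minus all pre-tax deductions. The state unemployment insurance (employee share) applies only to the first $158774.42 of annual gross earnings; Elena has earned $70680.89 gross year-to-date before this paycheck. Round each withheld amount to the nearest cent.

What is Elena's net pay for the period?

Healthcare FSA: $170.45
Taxable wages = $3468.50 − $170.45 = $3298.05
City income tax: $3298.05 × 0.0387 = $127.63
Paid family leave insurance: $3468.50 × 0.0023 = $7.98
State unemployment insurance (employee share): cap not yet reached, full $3468.50 is subject → $3468.50 × 0.0075 = $26.01
SDI: $3468.50 × 0.0055 = $19.08
Total deductions = $170.45 + $127.63 + $7.98 + $26.01 + $19.08 = $351.15
Net pay = $3468.50 − $351.15 = $3117.35

$3117.35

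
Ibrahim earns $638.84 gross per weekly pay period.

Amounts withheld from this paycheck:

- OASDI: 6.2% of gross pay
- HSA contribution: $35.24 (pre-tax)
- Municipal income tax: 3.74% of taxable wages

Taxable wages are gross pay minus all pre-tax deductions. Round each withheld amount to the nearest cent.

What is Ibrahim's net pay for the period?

HSA contribution: $35.24
Taxable wages = $638.84 − $35.24 = $603.60
Municipal income tax: $603.60 × 0.0374 = $22.57
OASDI: $638.84 × 0.062 = $39.61
Total deductions = $35.24 + $22.57 + $39.61 = $97.42
Net pay = $638.84 − $97.42 = $541.42

$541.42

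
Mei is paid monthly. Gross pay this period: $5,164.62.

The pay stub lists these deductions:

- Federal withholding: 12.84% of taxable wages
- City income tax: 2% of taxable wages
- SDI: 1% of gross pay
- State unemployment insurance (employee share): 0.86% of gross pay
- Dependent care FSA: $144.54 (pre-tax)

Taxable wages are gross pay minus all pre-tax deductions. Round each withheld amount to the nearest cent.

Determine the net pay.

Dependent care FSA: $144.54
Taxable wages = $5,164.62 − $144.54 = $5,020.08
City income tax: $5,020.08 × 0.02 = $100.40
Federal withholding: $5,020.08 × 0.1284 = $644.58
SDI: $5,164.62 × 0.01 = $51.65
State unemployment insurance (employee share): $5,164.62 × 0.0086 = $44.42
Total deductions = $144.54 + $100.40 + $644.58 + $51.65 + $44.42 = $985.59
Net pay = $5,164.62 − $985.59 = $4,179.03

$4,179.03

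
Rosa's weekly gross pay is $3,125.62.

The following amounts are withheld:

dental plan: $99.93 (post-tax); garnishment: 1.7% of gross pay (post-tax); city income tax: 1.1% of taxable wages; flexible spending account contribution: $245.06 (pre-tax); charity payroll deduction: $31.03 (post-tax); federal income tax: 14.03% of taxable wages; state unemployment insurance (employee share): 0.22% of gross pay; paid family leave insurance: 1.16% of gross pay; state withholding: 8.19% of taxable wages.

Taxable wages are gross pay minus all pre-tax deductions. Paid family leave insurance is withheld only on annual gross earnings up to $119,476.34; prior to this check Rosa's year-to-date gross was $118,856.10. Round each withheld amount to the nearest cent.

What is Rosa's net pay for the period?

$2,010.64

Flexible spending account contribution: $245.06
Taxable wages = $3,125.62 − $245.06 = $2,880.56
Federal income tax: $2,880.56 × 0.1403 = $404.14
State withholding: $2,880.56 × 0.0819 = $235.92
City income tax: $2,880.56 × 0.011 = $31.69
Paid family leave insurance: only $119,476.34 − $118,856.10 = $620.24 of this check is subject → $620.24 × 0.0116 = $7.19
State unemployment insurance (employee share): $3,125.62 × 0.0022 = $6.88
Garnishment: $3,125.62 × 0.017 = $53.14
Dental plan: $99.93
Charity payroll deduction: $31.03
Total deductions = $245.06 + $404.14 + $235.92 + $31.69 + $7.19 + $6.88 + $53.14 + $99.93 + $31.03 = $1,114.98
Net pay = $3,125.62 − $1,114.98 = $2,010.64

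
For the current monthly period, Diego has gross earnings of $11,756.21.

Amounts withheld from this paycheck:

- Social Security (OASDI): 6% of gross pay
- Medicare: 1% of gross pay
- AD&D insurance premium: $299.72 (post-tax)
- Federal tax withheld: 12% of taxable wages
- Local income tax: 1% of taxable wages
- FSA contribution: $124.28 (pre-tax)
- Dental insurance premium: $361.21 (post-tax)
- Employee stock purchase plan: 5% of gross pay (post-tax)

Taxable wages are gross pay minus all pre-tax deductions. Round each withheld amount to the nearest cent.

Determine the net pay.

$8,048.11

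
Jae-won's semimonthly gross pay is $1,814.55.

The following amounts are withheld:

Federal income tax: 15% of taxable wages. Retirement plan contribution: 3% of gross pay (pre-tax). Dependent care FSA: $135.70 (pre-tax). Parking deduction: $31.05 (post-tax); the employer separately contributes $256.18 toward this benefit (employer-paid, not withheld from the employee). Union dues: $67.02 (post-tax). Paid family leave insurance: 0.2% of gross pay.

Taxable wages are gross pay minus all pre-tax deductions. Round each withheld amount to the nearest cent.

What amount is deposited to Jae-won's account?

$1,279.05

Dependent care FSA: $135.70
Retirement plan contribution: $1,814.55 × 0.03 = $54.44
Pre-tax total = $135.70 + $54.44 = $190.14
Taxable wages = $1,814.55 − $190.14 = $1,624.41
Federal income tax: $1,624.41 × 0.15 = $243.66
Paid family leave insurance: $1,814.55 × 0.002 = $3.63
Parking deduction: $31.05
Union dues: $67.02
(Employer's $256.18 toward parking deduction is not withheld from the employee.)
Total deductions = $135.70 + $54.44 + $243.66 + $3.63 + $31.05 + $67.02 = $535.50
Net pay = $1,814.55 − $535.50 = $1,279.05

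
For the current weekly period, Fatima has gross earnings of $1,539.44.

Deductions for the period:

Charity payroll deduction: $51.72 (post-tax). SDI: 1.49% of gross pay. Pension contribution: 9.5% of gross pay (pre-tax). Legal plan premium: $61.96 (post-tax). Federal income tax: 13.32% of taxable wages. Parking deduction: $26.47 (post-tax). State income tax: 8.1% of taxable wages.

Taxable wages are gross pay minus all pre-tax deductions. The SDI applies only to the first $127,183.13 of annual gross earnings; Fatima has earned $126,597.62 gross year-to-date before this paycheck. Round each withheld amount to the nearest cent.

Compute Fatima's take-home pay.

$945.90

Pension contribution: $1,539.44 × 0.095 = $146.25
Taxable wages = $1,539.44 − $146.25 = $1,393.19
State income tax: $1,393.19 × 0.081 = $112.85
Federal income tax: $1,393.19 × 0.1332 = $185.57
SDI: only $127,183.13 − $126,597.62 = $585.51 of this check is subject → $585.51 × 0.0149 = $8.72
Charity payroll deduction: $51.72
Parking deduction: $26.47
Legal plan premium: $61.96
Total deductions = $146.25 + $112.85 + $185.57 + $8.72 + $51.72 + $26.47 + $61.96 = $593.54
Net pay = $1,539.44 − $593.54 = $945.90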